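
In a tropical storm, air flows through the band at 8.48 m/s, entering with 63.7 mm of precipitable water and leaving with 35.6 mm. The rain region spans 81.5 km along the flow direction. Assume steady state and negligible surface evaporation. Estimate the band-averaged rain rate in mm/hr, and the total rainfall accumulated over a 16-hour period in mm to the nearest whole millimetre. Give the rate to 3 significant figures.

Column moisture flux per unit crosswind length is F = V × PW.
Inflow: F_in = 8.48 × 63.7 = 540.176 mm·m/s
Outflow: F_out = 8.48 × 35.6 = 301.888 mm·m/s
Steady-state rate R = (F_in − F_out)/L = (540.176 − 301.888) / 81500 m = 2.924e-03 mm/s.
R = 2.924e-03 × 3600 = 10.5 mm/hr.
Over 16 h: total = 10.5 × 16 = 168 mm.

R ≈ 10.5 mm/hr; total ≈ 168 mm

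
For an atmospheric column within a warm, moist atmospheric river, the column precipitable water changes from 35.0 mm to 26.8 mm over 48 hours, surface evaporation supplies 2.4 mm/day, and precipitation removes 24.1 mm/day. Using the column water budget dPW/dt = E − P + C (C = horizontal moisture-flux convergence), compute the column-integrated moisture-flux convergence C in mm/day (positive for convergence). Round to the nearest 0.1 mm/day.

C ≈ 17.6 mm/day

dPW/dt = (26.8 − 35.0) mm / (48/24 day) = -4.100 mm/day.
C = dPW/dt − E + P = (-4.100) − 2.4 + 24.1 = 17.6 mm/day.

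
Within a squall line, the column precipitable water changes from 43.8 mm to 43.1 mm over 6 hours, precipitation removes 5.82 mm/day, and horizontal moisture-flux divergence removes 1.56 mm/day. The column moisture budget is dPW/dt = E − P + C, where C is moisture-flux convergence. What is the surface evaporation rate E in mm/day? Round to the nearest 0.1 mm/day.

dPW/dt = (43.1 − 43.8) mm / (6/24 day) = -2.800 mm/day.
E = dPW/dt + P − C = (-2.800) + 5.82 − (-1.56) = 4.6 mm/day.

E ≈ 4.6 mm/day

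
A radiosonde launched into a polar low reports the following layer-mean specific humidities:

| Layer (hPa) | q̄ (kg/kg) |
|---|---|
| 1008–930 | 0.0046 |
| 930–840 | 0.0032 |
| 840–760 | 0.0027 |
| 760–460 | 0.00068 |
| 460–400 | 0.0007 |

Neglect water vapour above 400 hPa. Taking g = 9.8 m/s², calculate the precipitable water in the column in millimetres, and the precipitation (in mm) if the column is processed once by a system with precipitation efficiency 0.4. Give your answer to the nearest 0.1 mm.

Precipitable water is the column-integrated vapour mass per unit area: PW = (1/g) Σ q̄ Δp, with q in kg/kg and Δp in Pa (1 kg/m² of water = 1 mm).
Layer 1008–930 hPa: Δp = 78 hPa = 7800 Pa, q̄ = 0.0046 kg/kg → 0.0046 × 7800 / 9.8 = 3.66 mm
Layer 930–840 hPa: Δp = 90 hPa = 9000 Pa, q̄ = 0.0032 kg/kg → 0.0032 × 9000 / 9.8 = 2.94 mm
Layer 840–760 hPa: Δp = 80 hPa = 8000 Pa, q̄ = 0.0027 kg/kg → 0.0027 × 8000 / 9.8 = 2.20 mm
Layer 760–460 hPa: Δp = 300 hPa = 30000 Pa, q̄ = 0.00068 kg/kg → 0.00068 × 30000 / 9.8 = 2.08 mm
Layer 460–400 hPa: Δp = 60 hPa = 6000 Pa, q̄ = 0.0007 kg/kg → 0.0007 × 6000 / 9.8 = 0.43 mm
PW = 3.66 + 2.94 + 2.20 + 2.08 + 0.43 = 11.31 ≈ 11.3 mm.
Precipitation = ε × PW = 0.4 × 11.3 = 4.5 mm.

PW ≈ 11.3 mm; precipitation ≈ 4.5 mm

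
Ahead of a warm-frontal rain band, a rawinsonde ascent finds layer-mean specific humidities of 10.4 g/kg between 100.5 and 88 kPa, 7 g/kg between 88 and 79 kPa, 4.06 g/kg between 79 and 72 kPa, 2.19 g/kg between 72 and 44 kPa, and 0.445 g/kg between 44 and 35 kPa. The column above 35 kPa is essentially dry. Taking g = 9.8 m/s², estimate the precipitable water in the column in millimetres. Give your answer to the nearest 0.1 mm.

PW ≈ 29.3 mm

Precipitable water is the column-integrated vapour mass per unit area: PW = (1/g) Σ q̄ Δp, with q in kg/kg and Δp in Pa (1 kg/m² of water = 1 mm).
Layer 100.5–88 kPa: Δp = 125 hPa = 12500 Pa, q̄ = 0.0104 kg/kg → 0.0104 × 12500 / 9.8 = 13.27 mm
Layer 88–79 kPa: Δp = 90 hPa = 9000 Pa, q̄ = 0.007 kg/kg → 0.007 × 9000 / 9.8 = 6.43 mm
Layer 79–72 kPa: Δp = 70 hPa = 7000 Pa, q̄ = 0.00406 kg/kg → 0.00406 × 7000 / 9.8 = 2.90 mm
Layer 72–44 kPa: Δp = 280 hPa = 28000 Pa, q̄ = 0.00219 kg/kg → 0.00219 × 28000 / 9.8 = 6.26 mm
Layer 44–35 kPa: Δp = 90 hPa = 9000 Pa, q̄ = 0.000445 kg/kg → 0.000445 × 9000 / 9.8 = 0.41 mm
PW = 13.27 + 6.43 + 2.90 + 6.26 + 0.41 = 29.27 ≈ 29.3 mm.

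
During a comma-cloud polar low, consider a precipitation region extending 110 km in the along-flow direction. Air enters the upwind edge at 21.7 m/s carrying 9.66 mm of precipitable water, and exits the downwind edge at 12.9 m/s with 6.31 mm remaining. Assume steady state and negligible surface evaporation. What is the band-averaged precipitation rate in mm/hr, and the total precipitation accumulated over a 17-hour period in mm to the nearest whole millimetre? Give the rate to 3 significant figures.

Column moisture flux per unit crosswind length is F = V × PW.
Inflow: F_in = 21.7 × 9.66 = 209.622 mm·m/s
Outflow: F_out = 12.9 × 6.31 = 81.399 mm·m/s
Steady-state rate R = (F_in − F_out)/L = (209.622 − 81.399) / 110000 m = 1.166e-03 mm/s.
R = 1.166e-03 × 3600 = 4.20 mm/hr.
Over 17 h: total = 4.20 × 17 = 71.4 ≈ 71 mm.

R ≈ 4.20 mm/hr; total ≈ 71 mm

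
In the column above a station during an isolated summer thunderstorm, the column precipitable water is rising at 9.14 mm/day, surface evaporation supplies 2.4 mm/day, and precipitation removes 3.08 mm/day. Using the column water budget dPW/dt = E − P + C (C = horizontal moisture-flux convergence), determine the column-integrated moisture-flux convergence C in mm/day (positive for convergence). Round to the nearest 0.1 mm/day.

C ≈ 9.8 mm/day

dPW/dt = +9.14 mm/day.
C = dPW/dt − E + P = (+9.14) − 2.4 + 3.08 = 9.8 mm/day.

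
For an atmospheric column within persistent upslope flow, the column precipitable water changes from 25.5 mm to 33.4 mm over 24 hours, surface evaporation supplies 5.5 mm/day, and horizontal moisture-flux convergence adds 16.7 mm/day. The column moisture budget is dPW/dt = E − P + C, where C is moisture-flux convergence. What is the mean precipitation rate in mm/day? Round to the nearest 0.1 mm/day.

P ≈ 14.3 mm/day

dPW/dt = (33.4 − 25.5) mm / (24/24 day) = +7.900 mm/day.
P = E + C − dPW/dt = 5.5 + (16.7) − (+7.900) = 14.3 mm/day.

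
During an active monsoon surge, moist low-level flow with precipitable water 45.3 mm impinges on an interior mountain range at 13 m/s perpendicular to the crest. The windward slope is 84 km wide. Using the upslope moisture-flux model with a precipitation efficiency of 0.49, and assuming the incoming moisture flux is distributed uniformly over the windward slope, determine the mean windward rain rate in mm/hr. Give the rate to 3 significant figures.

Incoming column moisture flux per unit ridge length: F = V × PW = 13 × 45.3 = 588.9 mm·m/s.
Spread over the 84 km slope with efficiency ε = 0.49: R = ε·F/W = 0.49 × 588.9 / 84000 m = 3.435e-03 mm/s.
R = 3.435e-03 × 3600 = 12.4 mm/hr.

R ≈ 12.4 mm/hr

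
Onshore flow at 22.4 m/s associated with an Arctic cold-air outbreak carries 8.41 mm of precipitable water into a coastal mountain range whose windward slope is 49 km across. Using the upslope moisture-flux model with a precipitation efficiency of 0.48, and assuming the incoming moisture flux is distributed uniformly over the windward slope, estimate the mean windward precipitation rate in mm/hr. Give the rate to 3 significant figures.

Incoming column moisture flux per unit ridge length: F = V × PW = 22.4 × 8.41 = 188.384 mm·m/s.
Spread over the 49 km slope with efficiency ε = 0.48: R = ε·F/W = 0.48 × 188.384 / 49000 m = 1.845e-03 mm/s.
R = 1.845e-03 × 3600 = 6.64 mm/hr.

R ≈ 6.64 mm/hr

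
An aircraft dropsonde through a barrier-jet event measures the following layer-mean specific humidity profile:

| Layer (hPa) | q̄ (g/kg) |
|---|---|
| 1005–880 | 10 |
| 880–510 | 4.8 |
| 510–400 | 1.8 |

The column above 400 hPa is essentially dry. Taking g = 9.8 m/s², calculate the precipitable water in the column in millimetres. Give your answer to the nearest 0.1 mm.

PW ≈ 32.9 mm

Precipitable water is the column-integrated vapour mass per unit area: PW = (1/g) Σ q̄ Δp, with q in kg/kg and Δp in Pa (1 kg/m² of water = 1 mm).
Layer 1005–880 hPa: Δp = 125 hPa = 12500 Pa, q̄ = 0.01 kg/kg → 0.01 × 12500 / 9.8 = 12.76 mm
Layer 880–510 hPa: Δp = 370 hPa = 37000 Pa, q̄ = 0.0048 kg/kg → 0.0048 × 37000 / 9.8 = 18.12 mm
Layer 510–400 hPa: Δp = 110 hPa = 11000 Pa, q̄ = 0.0018 kg/kg → 0.0018 × 11000 / 9.8 = 2.02 mm
PW = 12.76 + 18.12 + 2.02 = 32.90 ≈ 32.9 mm.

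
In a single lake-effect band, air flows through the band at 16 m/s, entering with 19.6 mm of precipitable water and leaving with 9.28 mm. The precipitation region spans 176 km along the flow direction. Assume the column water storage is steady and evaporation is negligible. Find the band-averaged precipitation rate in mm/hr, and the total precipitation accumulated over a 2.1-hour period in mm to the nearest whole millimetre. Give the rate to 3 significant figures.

R ≈ 3.38 mm/hr; total ≈ 7 mm

Column moisture flux per unit crosswind length is F = V × PW.
Inflow: F_in = 16 × 19.6 = 313.6 mm·m/s
Outflow: F_out = 16 × 9.28 = 148.48 mm·m/s
Steady-state rate R = (F_in − F_out)/L = (313.6 − 148.48) / 176000 m = 9.382e-04 mm/s.
R = 9.382e-04 × 3600 = 3.38 mm/hr.
Over 2.1 h: total = 3.38 × 2.1 = 7.098 ≈ 7 mm.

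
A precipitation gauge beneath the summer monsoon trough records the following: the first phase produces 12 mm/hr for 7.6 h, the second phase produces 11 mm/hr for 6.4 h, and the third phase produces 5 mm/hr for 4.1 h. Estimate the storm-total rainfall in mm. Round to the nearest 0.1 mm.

total ≈ 182.1 mm

Total = Σ Rᵢ Δtᵢ = 12 × 7.6 + 11 × 6.4 + 5 × 4.1
      = 91.2 + 70.4 + 20.5 = 182.1 mm.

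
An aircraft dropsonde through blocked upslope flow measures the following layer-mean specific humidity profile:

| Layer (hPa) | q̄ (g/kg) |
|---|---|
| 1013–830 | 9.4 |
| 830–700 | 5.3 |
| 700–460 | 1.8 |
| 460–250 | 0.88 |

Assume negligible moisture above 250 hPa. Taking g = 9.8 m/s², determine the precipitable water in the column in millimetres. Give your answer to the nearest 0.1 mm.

Precipitable water is the column-integrated vapour mass per unit area: PW = (1/g) Σ q̄ Δp, with q in kg/kg and Δp in Pa (1 kg/m² of water = 1 mm).
Layer 1013–830 hPa: Δp = 183 hPa = 18300 Pa, q̄ = 0.0094 kg/kg → 0.0094 × 18300 / 9.8 = 17.55 mm
Layer 830–700 hPa: Δp = 130 hPa = 13000 Pa, q̄ = 0.0053 kg/kg → 0.0053 × 13000 / 9.8 = 7.03 mm
Layer 700–460 hPa: Δp = 240 hPa = 24000 Pa, q̄ = 0.0018 kg/kg → 0.0018 × 24000 / 9.8 = 4.41 mm
Layer 460–250 hPa: Δp = 210 hPa = 21000 Pa, q̄ = 0.00088 kg/kg → 0.00088 × 21000 / 9.8 = 1.89 mm
PW = 17.55 + 7.03 + 4.41 + 1.89 = 30.88 ≈ 30.9 mm.

PW ≈ 30.9 mm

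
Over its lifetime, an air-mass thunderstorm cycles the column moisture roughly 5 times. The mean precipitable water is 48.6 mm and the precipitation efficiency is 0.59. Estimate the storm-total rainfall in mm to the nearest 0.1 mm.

Each cycle deposits ε × PW = 0.59 × 48.6 = 28.674 mm.
Over 5 cycles: 5 × 28.674 = 143.4 mm.

rainfall ≈ 143.4 mm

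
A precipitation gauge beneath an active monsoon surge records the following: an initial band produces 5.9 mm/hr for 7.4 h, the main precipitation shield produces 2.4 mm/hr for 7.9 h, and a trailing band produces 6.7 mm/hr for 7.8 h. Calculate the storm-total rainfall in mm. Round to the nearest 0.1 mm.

total ≈ 114.9 mm

Total = Σ Rᵢ Δtᵢ = 5.9 × 7.4 + 2.4 × 7.9 + 6.7 × 7.8
      = 43.66 + 18.96 + 52.26 = 114.9 mm.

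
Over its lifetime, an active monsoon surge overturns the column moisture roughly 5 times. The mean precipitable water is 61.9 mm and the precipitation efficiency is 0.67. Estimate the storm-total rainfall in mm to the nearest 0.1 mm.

Each cycle deposits ε × PW = 0.67 × 61.9 = 41.473 mm.
Over 5 cycles: 5 × 41.473 = 207.4 mm.

rainfall ≈ 207.4 mm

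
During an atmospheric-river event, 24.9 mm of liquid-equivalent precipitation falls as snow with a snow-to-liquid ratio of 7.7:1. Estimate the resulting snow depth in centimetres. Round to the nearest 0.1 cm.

Snow depth = liquid × ratio = 24.9 mm × 7.7 = 191.73 mm = 19.2 cm.

snow depth ≈ 19.2 cm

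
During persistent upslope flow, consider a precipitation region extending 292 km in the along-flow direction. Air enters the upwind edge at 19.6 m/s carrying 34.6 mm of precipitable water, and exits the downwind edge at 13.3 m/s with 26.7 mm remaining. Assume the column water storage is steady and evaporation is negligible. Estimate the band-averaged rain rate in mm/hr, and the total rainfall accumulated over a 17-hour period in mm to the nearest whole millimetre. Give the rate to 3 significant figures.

Column moisture flux per unit crosswind length is F = V × PW.
Inflow: F_in = 19.6 × 34.6 = 678.16 mm·m/s
Outflow: F_out = 13.3 × 26.7 = 355.11 mm·m/s
Steady-state rate R = (F_in − F_out)/L = (678.16 − 355.11) / 292000 m = 1.106e-03 mm/s.
R = 1.106e-03 × 3600 = 3.98 mm/hr.
Over 17 h: total = 3.98 × 17 = 67.66 ≈ 68 mm.

R ≈ 3.98 mm/hr; total ≈ 68 mm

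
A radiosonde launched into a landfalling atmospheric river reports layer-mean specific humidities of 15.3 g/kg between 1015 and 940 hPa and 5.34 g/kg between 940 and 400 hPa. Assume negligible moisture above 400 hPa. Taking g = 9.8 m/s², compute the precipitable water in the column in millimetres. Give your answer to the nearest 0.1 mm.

PW ≈ 41.1 mm

Precipitable water is the column-integrated vapour mass per unit area: PW = (1/g) Σ q̄ Δp, with q in kg/kg and Δp in Pa (1 kg/m² of water = 1 mm).
Layer 1015–940 hPa: Δp = 75 hPa = 7500 Pa, q̄ = 0.0153 kg/kg → 0.0153 × 7500 / 9.8 = 11.71 mm
Layer 940–400 hPa: Δp = 540 hPa = 54000 Pa, q̄ = 0.00534 kg/kg → 0.00534 × 54000 / 9.8 = 29.42 mm
PW = 11.71 + 29.42 = 41.13 ≈ 41.1 mm.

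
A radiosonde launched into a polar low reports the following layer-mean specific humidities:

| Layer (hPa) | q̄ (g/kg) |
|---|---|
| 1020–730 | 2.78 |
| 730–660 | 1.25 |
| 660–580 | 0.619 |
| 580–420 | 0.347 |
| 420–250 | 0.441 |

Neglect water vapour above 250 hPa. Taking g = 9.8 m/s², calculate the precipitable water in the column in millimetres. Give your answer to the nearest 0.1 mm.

Precipitable water is the column-integrated vapour mass per unit area: PW = (1/g) Σ q̄ Δp, with q in kg/kg and Δp in Pa (1 kg/m² of water = 1 mm).
Layer 1020–730 hPa: Δp = 290 hPa = 29000 Pa, q̄ = 0.00278 kg/kg → 0.00278 × 29000 / 9.8 = 8.23 mm
Layer 730–660 hPa: Δp = 70 hPa = 7000 Pa, q̄ = 0.00125 kg/kg → 0.00125 × 7000 / 9.8 = 0.89 mm
Layer 660–580 hPa: Δp = 80 hPa = 8000 Pa, q̄ = 0.000619 kg/kg → 0.000619 × 8000 / 9.8 = 0.51 mm
Layer 580–420 hPa: Δp = 160 hPa = 16000 Pa, q̄ = 0.000347 kg/kg → 0.000347 × 16000 / 9.8 = 0.57 mm
Layer 420–250 hPa: Δp = 170 hPa = 17000 Pa, q̄ = 0.000441 kg/kg → 0.000441 × 17000 / 9.8 = 0.77 mm
PW = 8.23 + 0.89 + 0.51 + 0.57 + 0.77 = 10.97 ≈ 11.0 mm.

PW ≈ 11.0 mm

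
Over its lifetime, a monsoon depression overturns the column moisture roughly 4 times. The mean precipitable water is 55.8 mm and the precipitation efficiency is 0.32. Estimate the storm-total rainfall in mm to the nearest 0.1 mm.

rainfall ≈ 71.4 mm

Each cycle deposits ε × PW = 0.32 × 55.8 = 17.856 mm.
Over 4 cycles: 4 × 17.856 = 71.4 mm.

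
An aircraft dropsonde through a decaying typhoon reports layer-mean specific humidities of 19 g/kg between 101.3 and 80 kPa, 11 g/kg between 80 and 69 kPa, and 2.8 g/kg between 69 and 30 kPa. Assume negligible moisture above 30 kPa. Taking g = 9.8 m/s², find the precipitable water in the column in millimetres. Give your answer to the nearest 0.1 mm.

PW ≈ 64.8 mm

Precipitable water is the column-integrated vapour mass per unit area: PW = (1/g) Σ q̄ Δp, with q in kg/kg and Δp in Pa (1 kg/m² of water = 1 mm).
Layer 101.3–80 kPa: Δp = 213 hPa = 21300 Pa, q̄ = 0.019 kg/kg → 0.019 × 21300 / 9.8 = 41.30 mm
Layer 80–69 kPa: Δp = 110 hPa = 11000 Pa, q̄ = 0.011 kg/kg → 0.011 × 11000 / 9.8 = 12.35 mm
Layer 69–30 kPa: Δp = 390 hPa = 39000 Pa, q̄ = 0.0028 kg/kg → 0.0028 × 39000 / 9.8 = 11.14 mm
PW = 41.30 + 12.35 + 11.14 = 64.79 ≈ 64.8 mm.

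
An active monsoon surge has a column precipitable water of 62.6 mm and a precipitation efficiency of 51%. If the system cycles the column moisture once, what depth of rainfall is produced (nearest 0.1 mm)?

rainfall ≈ 31.9 mm

Rainfall = ε × PW = 0.51 × 62.6 = 31.9 mm.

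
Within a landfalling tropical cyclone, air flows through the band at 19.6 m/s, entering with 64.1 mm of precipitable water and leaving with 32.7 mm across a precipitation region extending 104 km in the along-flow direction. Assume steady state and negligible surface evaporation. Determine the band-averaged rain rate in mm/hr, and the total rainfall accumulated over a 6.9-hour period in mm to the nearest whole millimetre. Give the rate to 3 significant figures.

R ≈ 21.3 mm/hr; total ≈ 147 mm

Column moisture flux per unit crosswind length is F = V × PW.
Inflow: F_in = 19.6 × 64.1 = 1256.36 mm·m/s
Outflow: F_out = 19.6 × 32.7 = 640.92 mm·m/s
Steady-state rate R = (F_in − F_out)/L = (1256.36 − 640.92) / 104000 m = 5.918e-03 mm/s.
R = 5.918e-03 × 3600 = 21.3 mm/hr.
Over 6.9 h: total = 21.3 × 6.9 = 146.97 ≈ 147 mm.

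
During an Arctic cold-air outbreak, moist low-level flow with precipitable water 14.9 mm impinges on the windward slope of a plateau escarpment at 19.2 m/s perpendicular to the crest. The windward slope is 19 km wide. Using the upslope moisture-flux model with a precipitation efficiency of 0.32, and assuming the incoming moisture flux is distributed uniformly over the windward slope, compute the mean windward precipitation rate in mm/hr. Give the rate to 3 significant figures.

R ≈ 17.3 mm/hr

Incoming column moisture flux per unit ridge length: F = V × PW = 19.2 × 14.9 = 286.08 mm·m/s.
Spread over the 19 km slope with efficiency ε = 0.32: R = ε·F/W = 0.32 × 286.08 / 19000 m = 4.818e-03 mm/s.
R = 4.818e-03 × 3600 = 17.3 mm/hr.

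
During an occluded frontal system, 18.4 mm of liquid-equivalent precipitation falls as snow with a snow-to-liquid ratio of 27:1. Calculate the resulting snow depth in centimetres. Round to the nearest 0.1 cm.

snow depth ≈ 49.7 cm

Snow depth = liquid × ratio = 18.4 mm × 27 = 496.8 mm = 49.7 cm.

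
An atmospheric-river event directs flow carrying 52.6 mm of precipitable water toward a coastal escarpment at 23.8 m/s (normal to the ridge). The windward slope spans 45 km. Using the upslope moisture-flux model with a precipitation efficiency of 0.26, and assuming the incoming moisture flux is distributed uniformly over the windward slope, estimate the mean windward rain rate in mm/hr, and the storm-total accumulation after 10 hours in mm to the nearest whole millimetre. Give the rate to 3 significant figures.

Incoming column moisture flux per unit ridge length: F = V × PW = 23.8 × 52.6 = 1251.88 mm·m/s.
Spread over the 45 km slope with efficiency ε = 0.26: R = ε·F/W = 0.26 × 1251.88 / 45000 m = 7.233e-03 mm/s.
R = 7.233e-03 × 3600 = 26.0 mm/hr.
Over 10 h: total = 26.0 × 10 = 260 mm.

R ≈ 26.0 mm/hr; total ≈ 260 mm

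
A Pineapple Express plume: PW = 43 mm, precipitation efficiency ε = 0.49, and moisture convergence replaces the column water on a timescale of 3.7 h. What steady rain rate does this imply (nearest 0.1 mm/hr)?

R ≈ 5.7 mm/hr

Each overturning extracts ε × PW = 0.49 × 43 = 21.07 mm.
Rate = ε·PW / τ = 21.07 / 3.7 h = 5.7 mm/hr.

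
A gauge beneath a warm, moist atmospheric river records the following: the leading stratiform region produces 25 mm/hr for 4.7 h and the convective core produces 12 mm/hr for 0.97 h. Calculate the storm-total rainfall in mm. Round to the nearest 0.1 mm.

total ≈ 129.1 mm

Total = Σ Rᵢ Δtᵢ = 25 × 4.7 + 12 × 0.97
      = 117.5 + 11.64 = 129.1 mm.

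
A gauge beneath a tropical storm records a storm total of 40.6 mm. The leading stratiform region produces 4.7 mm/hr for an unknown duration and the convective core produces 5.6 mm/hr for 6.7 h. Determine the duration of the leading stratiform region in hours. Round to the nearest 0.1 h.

duration ≈ 0.7 h

Known phases: 5.6 × 6.7 = 37.52 mm.
Remaining depth = 40.6 − 37.52 = 3.08 mm.
Duration = 3.08 / 4.7 = 0.7 h.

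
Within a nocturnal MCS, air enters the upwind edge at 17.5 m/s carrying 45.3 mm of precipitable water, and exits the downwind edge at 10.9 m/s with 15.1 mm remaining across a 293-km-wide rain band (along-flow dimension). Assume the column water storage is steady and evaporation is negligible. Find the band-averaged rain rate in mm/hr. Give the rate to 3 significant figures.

R ≈ 7.72 mm/hr

Column moisture flux per unit crosswind length is F = V × PW.
Inflow: F_in = 17.5 × 45.3 = 792.75 mm·m/s
Outflow: F_out = 10.9 × 15.1 = 164.59 mm·m/s
Steady-state rate R = (F_in − F_out)/L = (792.75 − 164.59) / 293000 m = 2.144e-03 mm/s.
R = 2.144e-03 × 3600 = 7.72 mm/hr.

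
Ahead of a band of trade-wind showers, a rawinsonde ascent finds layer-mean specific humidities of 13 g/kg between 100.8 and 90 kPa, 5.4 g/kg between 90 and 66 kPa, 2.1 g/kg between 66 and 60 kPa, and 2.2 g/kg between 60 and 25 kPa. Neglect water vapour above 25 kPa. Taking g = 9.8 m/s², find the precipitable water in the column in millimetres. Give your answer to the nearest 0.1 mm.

Precipitable water is the column-integrated vapour mass per unit area: PW = (1/g) Σ q̄ Δp, with q in kg/kg and Δp in Pa (1 kg/m² of water = 1 mm).
Layer 100.8–90 kPa: Δp = 108 hPa = 10800 Pa, q̄ = 0.013 kg/kg → 0.013 × 10800 / 9.8 = 14.33 mm
Layer 90–66 kPa: Δp = 240 hPa = 24000 Pa, q̄ = 0.0054 kg/kg → 0.0054 × 24000 / 9.8 = 13.22 mm
Layer 66–60 kPa: Δp = 60 hPa = 6000 Pa, q̄ = 0.0021 kg/kg → 0.0021 × 6000 / 9.8 = 1.29 mm
Layer 60–25 kPa: Δp = 350 hPa = 35000 Pa, q̄ = 0.0022 kg/kg → 0.0022 × 35000 / 9.8 = 7.86 mm
PW = 14.33 + 13.22 + 1.29 + 7.86 = 36.70 ≈ 36.7 mm.

PW ≈ 36.7 mm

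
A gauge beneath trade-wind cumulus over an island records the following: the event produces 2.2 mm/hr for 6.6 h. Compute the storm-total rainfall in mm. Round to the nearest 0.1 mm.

Total = Σ Rᵢ Δtᵢ = 2.2 × 6.6
      = 14.52 = 14.5 mm.

total ≈ 14.5 mm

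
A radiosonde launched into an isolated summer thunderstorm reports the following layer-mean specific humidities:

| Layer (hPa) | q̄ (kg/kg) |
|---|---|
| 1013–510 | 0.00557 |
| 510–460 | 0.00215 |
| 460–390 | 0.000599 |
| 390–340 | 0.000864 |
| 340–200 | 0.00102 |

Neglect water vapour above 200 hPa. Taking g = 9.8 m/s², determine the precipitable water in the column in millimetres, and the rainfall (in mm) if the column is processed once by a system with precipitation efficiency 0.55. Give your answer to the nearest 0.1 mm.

PW ≈ 32.0 mm; rainfall ≈ 17.6 mm

Precipitable water is the column-integrated vapour mass per unit area: PW = (1/g) Σ q̄ Δp, with q in kg/kg and Δp in Pa (1 kg/m² of water = 1 mm).
Layer 1013–510 hPa: Δp = 503 hPa = 50300 Pa, q̄ = 0.00557 kg/kg → 0.00557 × 50300 / 9.8 = 28.59 mm
Layer 510–460 hPa: Δp = 50 hPa = 5000 Pa, q̄ = 0.00215 kg/kg → 0.00215 × 5000 / 9.8 = 1.10 mm
Layer 460–390 hPa: Δp = 70 hPa = 7000 Pa, q̄ = 0.000599 kg/kg → 0.000599 × 7000 / 9.8 = 0.43 mm
Layer 390–340 hPa: Δp = 50 hPa = 5000 Pa, q̄ = 0.000864 kg/kg → 0.000864 × 5000 / 9.8 = 0.44 mm
Layer 340–200 hPa: Δp = 140 hPa = 14000 Pa, q̄ = 0.00102 kg/kg → 0.00102 × 14000 / 9.8 = 1.46 mm
PW = 28.59 + 1.10 + 0.43 + 0.44 + 1.46 = 32.02 ≈ 32.0 mm.
Rainfall = ε × PW = 0.55 × 32.0 = 17.6 mm.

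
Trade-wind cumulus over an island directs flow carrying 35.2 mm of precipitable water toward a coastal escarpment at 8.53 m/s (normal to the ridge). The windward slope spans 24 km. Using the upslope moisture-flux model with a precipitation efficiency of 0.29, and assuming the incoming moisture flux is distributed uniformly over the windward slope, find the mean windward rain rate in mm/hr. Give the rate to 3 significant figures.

Incoming column moisture flux per unit ridge length: F = V × PW = 8.53 × 35.2 = 300.256 mm·m/s.
Spread over the 24 km slope with efficiency ε = 0.29: R = ε·F/W = 0.29 × 300.256 / 24000 m = 3.628e-03 mm/s.
R = 3.628e-03 × 3600 = 13.1 mm/hr.

R ≈ 13.1 mm/hr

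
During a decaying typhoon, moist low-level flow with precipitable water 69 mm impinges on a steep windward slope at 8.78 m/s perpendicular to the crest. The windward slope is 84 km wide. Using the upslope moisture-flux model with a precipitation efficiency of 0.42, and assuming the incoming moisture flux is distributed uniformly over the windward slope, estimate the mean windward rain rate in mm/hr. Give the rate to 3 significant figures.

Incoming column moisture flux per unit ridge length: F = V × PW = 8.78 × 69 = 605.82 mm·m/s.
Spread over the 84 km slope with efficiency ε = 0.42: R = ε·F/W = 0.42 × 605.82 / 84000 m = 3.029e-03 mm/s.
R = 3.029e-03 × 3600 = 10.9 mm/hr.

R ≈ 10.9 mm/hr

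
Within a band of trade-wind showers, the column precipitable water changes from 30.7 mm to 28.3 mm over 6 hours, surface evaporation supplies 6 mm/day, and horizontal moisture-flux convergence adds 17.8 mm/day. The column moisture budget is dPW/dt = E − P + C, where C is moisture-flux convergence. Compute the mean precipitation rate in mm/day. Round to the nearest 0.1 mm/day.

dPW/dt = (28.3 − 30.7) mm / (6/24 day) = -9.600 mm/day.
P = E + C − dPW/dt = 6 + (17.8) − (-9.600) = 33.4 mm/day.

P ≈ 33.4 mm/day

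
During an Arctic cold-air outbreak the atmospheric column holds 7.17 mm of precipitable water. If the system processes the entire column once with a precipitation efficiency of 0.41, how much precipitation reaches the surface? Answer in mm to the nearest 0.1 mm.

Precipitation = ε × PW = 0.41 × 7.17 = 2.9 mm.

precipitation ≈ 2.9 mm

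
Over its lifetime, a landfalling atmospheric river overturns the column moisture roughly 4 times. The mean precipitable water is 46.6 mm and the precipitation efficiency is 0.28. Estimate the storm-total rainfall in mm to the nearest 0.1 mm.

rainfall ≈ 52.2 mm

Each cycle deposits ε × PW = 0.28 × 46.6 = 13.048 mm.
Over 4 cycles: 4 × 13.048 = 52.2 mm.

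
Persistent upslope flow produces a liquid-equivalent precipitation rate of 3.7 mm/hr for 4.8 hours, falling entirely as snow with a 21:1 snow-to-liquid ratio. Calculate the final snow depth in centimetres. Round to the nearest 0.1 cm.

snow depth ≈ 37.3 cm

Liquid-equivalent depth = 3.7 × 4.8 = 17.76 mm.
Snow depth = 17.76 mm × 21 = 372.96 mm = 37.3 cm.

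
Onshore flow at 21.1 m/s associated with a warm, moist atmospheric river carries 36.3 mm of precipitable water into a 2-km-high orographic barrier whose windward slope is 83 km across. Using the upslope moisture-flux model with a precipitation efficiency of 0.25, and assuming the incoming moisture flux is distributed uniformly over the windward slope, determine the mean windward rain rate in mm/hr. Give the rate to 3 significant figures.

R ≈ 8.31 mm/hr

Incoming column moisture flux per unit ridge length: F = V × PW = 21.1 × 36.3 = 765.93 mm·m/s.
Spread over the 83 km slope with efficiency ε = 0.25: R = ε·F/W = 0.25 × 765.93 / 83000 m = 2.307e-03 mm/s.
R = 2.307e-03 × 3600 = 8.31 mm/hr.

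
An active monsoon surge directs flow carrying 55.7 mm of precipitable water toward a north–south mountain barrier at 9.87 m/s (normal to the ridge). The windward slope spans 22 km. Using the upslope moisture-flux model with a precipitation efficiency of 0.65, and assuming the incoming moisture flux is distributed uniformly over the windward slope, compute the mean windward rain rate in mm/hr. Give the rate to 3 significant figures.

R ≈ 58.5 mm/hr

Incoming column moisture flux per unit ridge length: F = V × PW = 9.87 × 55.7 = 549.759 mm·m/s.
Spread over the 22 km slope with efficiency ε = 0.65: R = ε·F/W = 0.65 × 549.759 / 22000 m = 1.624e-02 mm/s.
R = 1.624e-02 × 3600 = 58.5 mm/hr.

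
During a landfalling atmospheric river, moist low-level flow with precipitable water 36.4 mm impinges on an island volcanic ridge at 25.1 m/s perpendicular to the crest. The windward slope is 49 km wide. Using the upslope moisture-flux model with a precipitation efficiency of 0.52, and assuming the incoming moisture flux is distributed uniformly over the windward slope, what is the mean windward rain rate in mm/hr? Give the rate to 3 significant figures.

R ≈ 34.9 mm/hr

Incoming column moisture flux per unit ridge length: F = V × PW = 25.1 × 36.4 = 913.64 mm·m/s.
Spread over the 49 km slope with efficiency ε = 0.52: R = ε·F/W = 0.52 × 913.64 / 49000 m = 9.696e-03 mm/s.
R = 9.696e-03 × 3600 = 34.9 mm/hr.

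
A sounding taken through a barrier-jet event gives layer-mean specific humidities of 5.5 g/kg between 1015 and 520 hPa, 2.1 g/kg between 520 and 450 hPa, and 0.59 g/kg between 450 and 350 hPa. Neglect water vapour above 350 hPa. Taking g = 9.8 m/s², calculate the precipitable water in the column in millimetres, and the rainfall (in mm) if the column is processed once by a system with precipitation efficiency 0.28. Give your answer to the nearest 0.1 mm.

Precipitable water is the column-integrated vapour mass per unit area: PW = (1/g) Σ q̄ Δp, with q in kg/kg and Δp in Pa (1 kg/m² of water = 1 mm).
Layer 1015–520 hPa: Δp = 495 hPa = 49500 Pa, q̄ = 0.0055 kg/kg → 0.0055 × 49500 / 9.8 = 27.78 mm
Layer 520–450 hPa: Δp = 70 hPa = 7000 Pa, q̄ = 0.0021 kg/kg → 0.0021 × 7000 / 9.8 = 1.50 mm
Layer 450–350 hPa: Δp = 100 hPa = 10000 Pa, q̄ = 0.00059 kg/kg → 0.00059 × 10000 / 9.8 = 0.60 mm
PW = 27.78 + 1.50 + 0.60 = 29.88 ≈ 29.9 mm.
Rainfall = ε × PW = 0.28 × 29.9 = 8.4 mm.

PW ≈ 29.9 mm; rainfall ≈ 8.4 mm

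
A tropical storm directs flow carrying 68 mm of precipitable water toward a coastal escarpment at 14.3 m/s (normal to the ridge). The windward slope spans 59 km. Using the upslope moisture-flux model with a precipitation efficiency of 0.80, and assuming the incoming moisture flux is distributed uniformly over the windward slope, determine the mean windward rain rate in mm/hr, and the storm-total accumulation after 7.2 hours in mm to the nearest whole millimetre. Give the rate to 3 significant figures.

Incoming column moisture flux per unit ridge length: F = V × PW = 14.3 × 68 = 972.4 mm·m/s.
Spread over the 59 km slope with efficiency ε = 0.80: R = ε·F/W = 0.80 × 972.4 / 59000 m = 1.319e-02 mm/s.
R = 1.319e-02 × 3600 = 47.5 mm/hr.
Over 7.2 h: total = 47.5 × 7.2 = 342 mm.

R ≈ 47.5 mm/hr; total ≈ 342 mm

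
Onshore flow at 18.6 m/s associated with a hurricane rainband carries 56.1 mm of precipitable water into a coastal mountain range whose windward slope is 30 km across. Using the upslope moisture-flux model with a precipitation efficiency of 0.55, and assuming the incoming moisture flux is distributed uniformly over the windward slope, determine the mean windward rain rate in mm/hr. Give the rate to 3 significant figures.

Incoming column moisture flux per unit ridge length: F = V × PW = 18.6 × 56.1 = 1043.46 mm·m/s.
Spread over the 30 km slope with efficiency ε = 0.55: R = ε·F/W = 0.55 × 1043.46 / 30000 m = 1.913e-02 mm/s.
R = 1.913e-02 × 3600 = 68.9 mm/hr.

R ≈ 68.9 mm/hr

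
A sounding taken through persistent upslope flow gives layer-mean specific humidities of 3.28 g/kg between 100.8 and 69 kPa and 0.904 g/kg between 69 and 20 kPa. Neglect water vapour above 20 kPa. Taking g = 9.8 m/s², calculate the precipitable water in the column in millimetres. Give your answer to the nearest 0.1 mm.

PW ≈ 15.2 mm

Precipitable water is the column-integrated vapour mass per unit area: PW = (1/g) Σ q̄ Δp, with q in kg/kg and Δp in Pa (1 kg/m² of water = 1 mm).
Layer 100.8–69 kPa: Δp = 318 hPa = 31800 Pa, q̄ = 0.00328 kg/kg → 0.00328 × 31800 / 9.8 = 10.64 mm
Layer 69–20 kPa: Δp = 490 hPa = 49000 Pa, q̄ = 0.000904 kg/kg → 0.000904 × 49000 / 9.8 = 4.52 mm
PW = 10.64 + 4.52 = 15.16 ≈ 15.2 mm.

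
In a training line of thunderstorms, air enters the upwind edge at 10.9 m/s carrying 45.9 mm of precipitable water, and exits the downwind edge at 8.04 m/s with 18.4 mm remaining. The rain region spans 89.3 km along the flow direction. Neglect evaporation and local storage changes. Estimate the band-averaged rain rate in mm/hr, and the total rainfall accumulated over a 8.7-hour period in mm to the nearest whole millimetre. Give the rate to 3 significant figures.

R ≈ 14.2 mm/hr; total ≈ 124 mm

Column moisture flux per unit crosswind length is F = V × PW.
Inflow: F_in = 10.9 × 45.9 = 500.31 mm·m/s
Outflow: F_out = 8.04 × 18.4 = 147.936 mm·m/s
Steady-state rate R = (F_in − F_out)/L = (500.31 − 147.936) / 89300 m = 3.946e-03 mm/s.
R = 3.946e-03 × 3600 = 14.2 mm/hr.
Over 8.7 h: total = 14.2 × 8.7 = 123.54 ≈ 124 mm.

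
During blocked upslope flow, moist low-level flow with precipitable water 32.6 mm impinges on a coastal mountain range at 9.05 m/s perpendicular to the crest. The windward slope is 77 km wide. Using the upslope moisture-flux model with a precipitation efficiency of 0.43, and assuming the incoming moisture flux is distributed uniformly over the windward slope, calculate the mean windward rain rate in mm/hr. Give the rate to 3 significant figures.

Incoming column moisture flux per unit ridge length: F = V × PW = 9.05 × 32.6 = 295.03 mm·m/s.
Spread over the 77 km slope with efficiency ε = 0.43: R = ε·F/W = 0.43 × 295.03 / 77000 m = 1.648e-03 mm/s.
R = 1.648e-03 × 3600 = 5.93 mm/hr.

R ≈ 5.93 mm/hr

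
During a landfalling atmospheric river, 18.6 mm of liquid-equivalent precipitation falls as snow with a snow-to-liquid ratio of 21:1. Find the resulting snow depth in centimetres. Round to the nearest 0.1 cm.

Snow depth = liquid × ratio = 18.6 mm × 21 = 390.6 mm = 39.1 cm.

snow depth ≈ 39.1 cm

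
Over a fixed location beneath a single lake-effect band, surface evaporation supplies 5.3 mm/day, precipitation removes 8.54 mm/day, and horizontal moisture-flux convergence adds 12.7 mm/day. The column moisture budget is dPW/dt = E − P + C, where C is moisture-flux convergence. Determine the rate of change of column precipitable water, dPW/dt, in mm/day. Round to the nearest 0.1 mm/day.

dPW/dt = E − P + C = 5.3 − 8.54 + (12.7) = 9.5 mm/day.

dPW/dt ≈ 9.5 mm/day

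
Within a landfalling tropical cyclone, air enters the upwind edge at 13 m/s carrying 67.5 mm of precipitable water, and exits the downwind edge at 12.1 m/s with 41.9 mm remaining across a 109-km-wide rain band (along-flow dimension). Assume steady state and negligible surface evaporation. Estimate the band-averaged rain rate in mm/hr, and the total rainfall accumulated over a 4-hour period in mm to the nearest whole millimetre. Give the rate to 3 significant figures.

Column moisture flux per unit crosswind length is F = V × PW.
Inflow: F_in = 13 × 67.5 = 877.5 mm·m/s
Outflow: F_out = 12.1 × 41.9 = 506.99 mm·m/s
Steady-state rate R = (F_in − F_out)/L = (877.5 − 506.99) / 109000 m = 3.399e-03 mm/s.
R = 3.399e-03 × 3600 = 12.2 mm/hr.
Over 4 h: total = 12.2 × 4 = 48.8 ≈ 49 mm.

R ≈ 12.2 mm/hr; total ≈ 49 mm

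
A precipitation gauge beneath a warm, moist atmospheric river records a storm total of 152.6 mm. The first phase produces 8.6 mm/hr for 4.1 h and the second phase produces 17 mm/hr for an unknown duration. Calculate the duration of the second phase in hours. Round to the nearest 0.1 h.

duration ≈ 6.9 h

Known phases: 8.6 × 4.1 = 35.26 mm.
Remaining depth = 152.6 − 35.26 = 117.34 mm.
Duration = 117.34 / 17 = 6.9 h.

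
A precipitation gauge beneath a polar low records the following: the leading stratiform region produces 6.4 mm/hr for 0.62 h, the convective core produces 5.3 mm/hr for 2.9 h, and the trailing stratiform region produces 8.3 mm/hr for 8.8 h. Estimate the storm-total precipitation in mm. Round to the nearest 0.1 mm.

total ≈ 92.4 mm

Total = Σ Rᵢ Δtᵢ = 6.4 × 0.62 + 5.3 × 2.9 + 8.3 × 8.8
      = 3.968 + 15.37 + 73.04 = 92.4 mm.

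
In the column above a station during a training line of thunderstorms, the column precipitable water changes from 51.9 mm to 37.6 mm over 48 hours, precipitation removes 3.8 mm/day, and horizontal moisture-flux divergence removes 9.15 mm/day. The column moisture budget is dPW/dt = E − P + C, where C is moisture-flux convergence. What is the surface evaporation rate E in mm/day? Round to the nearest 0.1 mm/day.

E ≈ 5.8 mm/day

dPW/dt = (37.6 − 51.9) mm / (48/24 day) = -7.150 mm/day.
E = dPW/dt + P − C = (-7.150) + 3.8 − (-9.15) = 5.8 mm/day.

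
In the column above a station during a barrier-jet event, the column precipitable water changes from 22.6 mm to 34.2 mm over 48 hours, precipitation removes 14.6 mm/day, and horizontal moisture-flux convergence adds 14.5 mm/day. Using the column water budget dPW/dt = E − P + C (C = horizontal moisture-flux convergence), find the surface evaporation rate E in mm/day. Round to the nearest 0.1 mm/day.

E ≈ 5.9 mm/day

dPW/dt = (34.2 − 22.6) mm / (48/24 day) = +5.800 mm/day.
E = dPW/dt + P − C = (+5.800) + 14.6 − (14.5) = 5.9 mm/day.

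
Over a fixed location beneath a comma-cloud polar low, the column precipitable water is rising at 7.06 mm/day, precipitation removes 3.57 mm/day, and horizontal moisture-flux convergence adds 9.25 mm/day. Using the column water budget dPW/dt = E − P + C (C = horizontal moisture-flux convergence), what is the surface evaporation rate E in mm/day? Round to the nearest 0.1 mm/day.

E ≈ 1.4 mm/day

dPW/dt = +7.06 mm/day.
E = dPW/dt + P − C = (+7.06) + 3.57 − (9.25) = 1.4 mm/day.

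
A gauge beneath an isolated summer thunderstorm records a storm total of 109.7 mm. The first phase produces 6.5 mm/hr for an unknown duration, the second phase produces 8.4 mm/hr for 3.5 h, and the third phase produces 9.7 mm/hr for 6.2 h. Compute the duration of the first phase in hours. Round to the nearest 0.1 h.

Known phases: 8.4 × 3.5 + 9.7 × 6.2 = 29.4 + 60.14 = 89.54 mm.
Remaining depth = 109.7 − 89.54 = 20.16 mm.
Duration = 20.16 / 6.5 = 3.1 h.

duration ≈ 3.1 h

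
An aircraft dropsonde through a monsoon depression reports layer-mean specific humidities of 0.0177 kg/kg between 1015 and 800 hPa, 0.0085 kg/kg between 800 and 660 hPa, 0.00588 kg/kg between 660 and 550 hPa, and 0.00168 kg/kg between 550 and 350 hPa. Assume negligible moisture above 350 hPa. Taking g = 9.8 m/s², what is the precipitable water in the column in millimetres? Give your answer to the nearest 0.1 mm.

PW ≈ 61.0 mm

Precipitable water is the column-integrated vapour mass per unit area: PW = (1/g) Σ q̄ Δp, with q in kg/kg and Δp in Pa (1 kg/m² of water = 1 mm).
Layer 1015–800 hPa: Δp = 215 hPa = 21500 Pa, q̄ = 0.0177 kg/kg → 0.0177 × 21500 / 9.8 = 38.83 mm
Layer 800–660 hPa: Δp = 140 hPa = 14000 Pa, q̄ = 0.0085 kg/kg → 0.0085 × 14000 / 9.8 = 12.14 mm
Layer 660–550 hPa: Δp = 110 hPa = 11000 Pa, q̄ = 0.00588 kg/kg → 0.00588 × 11000 / 9.8 = 6.60 mm
Layer 550–350 hPa: Δp = 200 hPa = 20000 Pa, q̄ = 0.00168 kg/kg → 0.00168 × 20000 / 9.8 = 3.43 mm
PW = 38.83 + 12.14 + 6.60 + 3.43 = 61.00 ≈ 61.0 mm.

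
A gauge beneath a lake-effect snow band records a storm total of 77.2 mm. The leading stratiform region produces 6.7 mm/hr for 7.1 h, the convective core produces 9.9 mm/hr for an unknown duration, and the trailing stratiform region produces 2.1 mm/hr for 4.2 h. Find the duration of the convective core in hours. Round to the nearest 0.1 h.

Known phases: 6.7 × 7.1 + 2.1 × 4.2 = 47.57 + 8.82 = 56.39 mm.
Remaining depth = 77.2 − 56.39 = 20.81 mm.
Duration = 20.81 / 9.9 = 2.1 h.

duration ≈ 2.1 h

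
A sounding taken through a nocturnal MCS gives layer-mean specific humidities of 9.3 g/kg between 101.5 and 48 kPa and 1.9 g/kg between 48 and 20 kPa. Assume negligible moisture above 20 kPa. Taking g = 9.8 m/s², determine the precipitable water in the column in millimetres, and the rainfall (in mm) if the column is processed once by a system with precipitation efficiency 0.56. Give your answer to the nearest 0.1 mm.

PW ≈ 56.2 mm; rainfall ≈ 31.5 mm

Precipitable water is the column-integrated vapour mass per unit area: PW = (1/g) Σ q̄ Δp, with q in kg/kg and Δp in Pa (1 kg/m² of water = 1 mm).
Layer 101.5–48 kPa: Δp = 535 hPa = 53500 Pa, q̄ = 0.0093 kg/kg → 0.0093 × 53500 / 9.8 = 50.77 mm
Layer 48–20 kPa: Δp = 280 hPa = 28000 Pa, q̄ = 0.0019 kg/kg → 0.0019 × 28000 / 9.8 = 5.43 mm
PW = 50.77 + 5.43 = 56.20 ≈ 56.2 mm.
Rainfall = ε × PW = 0.56 × 56.2 = 31.5 mm.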